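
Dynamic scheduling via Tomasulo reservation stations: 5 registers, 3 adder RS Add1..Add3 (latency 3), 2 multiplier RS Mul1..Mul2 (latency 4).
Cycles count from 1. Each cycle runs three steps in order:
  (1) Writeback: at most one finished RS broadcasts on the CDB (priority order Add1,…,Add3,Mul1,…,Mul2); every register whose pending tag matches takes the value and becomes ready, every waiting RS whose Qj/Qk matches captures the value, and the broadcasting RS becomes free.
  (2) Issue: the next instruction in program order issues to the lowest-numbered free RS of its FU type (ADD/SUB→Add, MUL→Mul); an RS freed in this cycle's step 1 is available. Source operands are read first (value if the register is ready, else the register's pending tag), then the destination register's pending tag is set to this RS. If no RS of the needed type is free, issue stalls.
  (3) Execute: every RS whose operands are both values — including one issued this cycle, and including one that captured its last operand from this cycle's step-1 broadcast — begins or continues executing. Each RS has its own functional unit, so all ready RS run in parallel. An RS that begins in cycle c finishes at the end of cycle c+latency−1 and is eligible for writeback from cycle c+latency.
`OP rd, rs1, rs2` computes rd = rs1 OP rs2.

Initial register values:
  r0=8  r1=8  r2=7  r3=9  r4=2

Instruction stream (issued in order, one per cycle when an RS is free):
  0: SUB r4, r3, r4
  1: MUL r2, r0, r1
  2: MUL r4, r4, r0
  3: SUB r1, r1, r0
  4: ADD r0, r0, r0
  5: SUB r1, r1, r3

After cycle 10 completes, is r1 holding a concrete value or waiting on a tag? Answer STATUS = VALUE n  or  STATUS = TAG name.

  c1: issue SUB r4<-Add1  regs: r0:8,r1:8,r2:7,r3:9,r4:Add1
  c2: issue MUL r2<-Mul1  regs: r0:8,r1:8,r2:Mul1,r3:9,r4:Add1
  c3: issue MUL r4<-Mul2  regs: r0:8,r1:8,r2:Mul1,r3:9,r4:Mul2
  c4: CDB Add1=7; issue SUB r1<-Add1  regs: r0:8,r1:Add1,r2:Mul1,r3:9,r4:Mul2
  c5: issue ADD r0<-Add2  regs: r0:Add2,r1:Add1,r2:Mul1,r3:9,r4:Mul2
  c6: CDB Mul1=64; issue SUB r1<-Add3  regs: r0:Add2,r1:Add3,r2:64,r3:9,r4:Mul2
  c7: CDB Add1=0  regs: r0:Add2,r1:Add3,r2:64,r3:9,r4:Mul2
  c8: CDB Add2=16  regs: r0:16,r1:Add3,r2:64,r3:9,r4:Mul2
  c9: CDB Mul2=56  regs: r0:16,r1:Add3,r2:64,r3:9,r4:56
  c10: CDB Add3=-9  regs: r0:16,r1:-9,r2:64,r3:9,r4:56

STATUS = VALUE -9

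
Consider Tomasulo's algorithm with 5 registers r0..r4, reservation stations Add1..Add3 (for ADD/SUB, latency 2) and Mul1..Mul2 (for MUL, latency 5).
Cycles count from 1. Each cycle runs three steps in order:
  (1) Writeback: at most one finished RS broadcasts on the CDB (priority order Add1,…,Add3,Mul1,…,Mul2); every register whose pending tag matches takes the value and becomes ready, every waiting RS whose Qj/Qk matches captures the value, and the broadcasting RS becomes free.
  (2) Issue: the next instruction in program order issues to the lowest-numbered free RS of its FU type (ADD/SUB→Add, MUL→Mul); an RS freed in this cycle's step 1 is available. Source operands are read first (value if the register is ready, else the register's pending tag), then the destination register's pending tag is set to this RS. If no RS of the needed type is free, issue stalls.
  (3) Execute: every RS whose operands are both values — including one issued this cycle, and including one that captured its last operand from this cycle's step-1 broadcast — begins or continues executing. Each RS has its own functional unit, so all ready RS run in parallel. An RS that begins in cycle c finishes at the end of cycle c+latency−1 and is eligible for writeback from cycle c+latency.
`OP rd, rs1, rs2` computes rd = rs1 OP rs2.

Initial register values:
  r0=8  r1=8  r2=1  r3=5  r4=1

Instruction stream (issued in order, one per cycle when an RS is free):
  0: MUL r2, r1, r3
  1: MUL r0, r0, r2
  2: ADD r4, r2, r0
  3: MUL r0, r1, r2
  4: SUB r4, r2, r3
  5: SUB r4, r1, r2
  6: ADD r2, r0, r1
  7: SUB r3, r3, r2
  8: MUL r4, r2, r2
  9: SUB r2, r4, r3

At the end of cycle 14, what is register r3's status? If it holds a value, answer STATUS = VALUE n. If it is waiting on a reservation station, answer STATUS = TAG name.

cycle 1: issue MUL r2<-Mul1 // r0:8,r1:8,r2:Mul1,r3:5,r4:1
cycle 2: issue MUL r0<-Mul2 // r0:Mul2,r1:8,r2:Mul1,r3:5,r4:1
cycle 3: issue ADD r4<-Add1 // r0:Mul2,r1:8,r2:Mul1,r3:5,r4:Add1
cycle 4: stall // r0:Mul2,r1:8,r2:Mul1,r3:5,r4:Add1
cycle 5: stall // r0:Mul2,r1:8,r2:Mul1,r3:5,r4:Add1
cycle 6: CDB Mul1=40; issue MUL r0<-Mul1 // r0:Mul1,r1:8,r2:40,r3:5,r4:Add1
cycle 7: issue SUB r4<-Add2 // r0:Mul1,r1:8,r2:40,r3:5,r4:Add2
cycle 8: issue SUB r4<-Add3 // r0:Mul1,r1:8,r2:40,r3:5,r4:Add3
cycle 9: CDB Add2=35; issue ADD r2<-Add2 // r0:Mul1,r1:8,r2:Add2,r3:5,r4:Add3
cycle 10: CDB Add3=-32; issue SUB r3<-Add3 // r0:Mul1,r1:8,r2:Add2,r3:Add3,r4:-32
cycle 11: CDB Mul1=320; issue MUL r4<-Mul1 // r0:320,r1:8,r2:Add2,r3:Add3,r4:Mul1
cycle 12: CDB Mul2=320; stall // r0:320,r1:8,r2:Add2,r3:Add3,r4:Mul1
cycle 13: CDB Add2=328; issue SUB r2<-Add2 // r0:320,r1:8,r2:Add2,r3:Add3,r4:Mul1
cycle 14: CDB Add1=360 // r0:320,r1:8,r2:Add2,r3:Add3,r4:Mul1

STATUS = TAG Add3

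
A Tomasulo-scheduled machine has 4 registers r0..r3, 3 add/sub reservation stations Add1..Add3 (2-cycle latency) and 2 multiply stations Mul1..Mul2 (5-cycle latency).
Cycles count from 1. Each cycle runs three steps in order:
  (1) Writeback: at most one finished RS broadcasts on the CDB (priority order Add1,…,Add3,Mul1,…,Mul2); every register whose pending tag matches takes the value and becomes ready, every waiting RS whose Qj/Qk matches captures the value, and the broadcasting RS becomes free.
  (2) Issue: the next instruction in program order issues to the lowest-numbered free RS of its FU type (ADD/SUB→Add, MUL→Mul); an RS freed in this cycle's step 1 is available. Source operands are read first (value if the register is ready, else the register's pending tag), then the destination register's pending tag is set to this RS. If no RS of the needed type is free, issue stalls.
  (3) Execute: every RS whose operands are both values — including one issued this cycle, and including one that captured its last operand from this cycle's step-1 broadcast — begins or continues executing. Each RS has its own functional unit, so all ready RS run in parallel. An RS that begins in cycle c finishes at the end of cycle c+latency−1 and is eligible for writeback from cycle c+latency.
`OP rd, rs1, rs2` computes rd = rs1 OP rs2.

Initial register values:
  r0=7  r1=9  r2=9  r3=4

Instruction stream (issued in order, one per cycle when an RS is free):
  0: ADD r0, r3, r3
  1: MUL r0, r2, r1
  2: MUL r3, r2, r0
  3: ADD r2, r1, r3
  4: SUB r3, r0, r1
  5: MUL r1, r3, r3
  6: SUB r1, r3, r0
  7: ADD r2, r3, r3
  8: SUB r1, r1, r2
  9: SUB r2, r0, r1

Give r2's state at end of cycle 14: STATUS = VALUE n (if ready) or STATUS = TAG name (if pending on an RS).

  c1: issue ADD r0<-Add1  regs: r0:Add1,r1:9,r2:9,r3:4
  c2: issue MUL r0<-Mul1  regs: r0:Mul1,r1:9,r2:9,r3:4
  c3: CDB Add1=8; issue MUL r3<-Mul2  regs: r0:Mul1,r1:9,r2:9,r3:Mul2
  c4: issue ADD r2<-Add1  regs: r0:Mul1,r1:9,r2:Add1,r3:Mul2
  c5: issue SUB r3<-Add2  regs: r0:Mul1,r1:9,r2:Add1,r3:Add2
  c6: stall  regs: r0:Mul1,r1:9,r2:Add1,r3:Add2
  c7: CDB Mul1=81; issue MUL r1<-Mul1  regs: r0:81,r1:Mul1,r2:Add1,r3:Add2
  c8: issue SUB r1<-Add3  regs: r0:81,r1:Add3,r2:Add1,r3:Add2
  c9: CDB Add2=72; issue ADD r2<-Add2  regs: r0:81,r1:Add3,r2:Add2,r3:72
  c10: stall  regs: r0:81,r1:Add3,r2:Add2,r3:72
  c11: CDB Add2=144; issue SUB r1<-Add2  regs: r0:81,r1:Add2,r2:144,r3:72
  c12: CDB Add3=-9; issue SUB r2<-Add3  regs: r0:81,r1:Add2,r2:Add3,r3:72
  c13: CDB Mul2=729  regs: r0:81,r1:Add2,r2:Add3,r3:72
  c14: CDB Add2=-153  regs: r0:81,r1:-153,r2:Add3,r3:72

STATUS = TAG Add3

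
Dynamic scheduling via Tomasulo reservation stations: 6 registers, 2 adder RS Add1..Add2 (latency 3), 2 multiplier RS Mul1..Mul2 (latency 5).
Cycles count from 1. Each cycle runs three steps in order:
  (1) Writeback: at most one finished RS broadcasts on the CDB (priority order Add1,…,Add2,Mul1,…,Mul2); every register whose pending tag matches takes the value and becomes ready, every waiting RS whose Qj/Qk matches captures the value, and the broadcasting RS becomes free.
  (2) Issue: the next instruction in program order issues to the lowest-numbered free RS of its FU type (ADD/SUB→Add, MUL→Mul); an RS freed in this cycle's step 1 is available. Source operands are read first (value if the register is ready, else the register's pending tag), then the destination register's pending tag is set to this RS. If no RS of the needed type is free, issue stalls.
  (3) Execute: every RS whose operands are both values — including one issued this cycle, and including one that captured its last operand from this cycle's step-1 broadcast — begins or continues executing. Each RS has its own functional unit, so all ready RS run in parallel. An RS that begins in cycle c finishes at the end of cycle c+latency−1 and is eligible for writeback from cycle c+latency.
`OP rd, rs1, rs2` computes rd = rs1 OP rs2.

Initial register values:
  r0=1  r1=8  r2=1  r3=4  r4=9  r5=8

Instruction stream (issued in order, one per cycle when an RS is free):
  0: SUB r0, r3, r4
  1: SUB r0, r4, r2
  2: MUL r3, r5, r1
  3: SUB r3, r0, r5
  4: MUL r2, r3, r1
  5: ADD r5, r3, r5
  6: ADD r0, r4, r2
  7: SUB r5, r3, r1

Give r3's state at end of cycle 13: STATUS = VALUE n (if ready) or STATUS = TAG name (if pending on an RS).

STATUS = VALUE 0

c1: issue SUB r0<-Add1 | r0:Add1,r1:8,r2:1,r3:4,r4:9,r5:8
c2: issue SUB r0<-Add2 | r0:Add2,r1:8,r2:1,r3:4,r4:9,r5:8
c3: issue MUL r3<-Mul1 | r0:Add2,r1:8,r2:1,r3:Mul1,r4:9,r5:8
c4: CDB Add1=-5; issue SUB r3<-Add1 | r0:Add2,r1:8,r2:1,r3:Add1,r4:9,r5:8
c5: CDB Add2=8; issue MUL r2<-Mul2 | r0:8,r1:8,r2:Mul2,r3:Add1,r4:9,r5:8
c6: issue ADD r5<-Add2 | r0:8,r1:8,r2:Mul2,r3:Add1,r4:9,r5:Add2
c7: stall | r0:8,r1:8,r2:Mul2,r3:Add1,r4:9,r5:Add2
c8: CDB Add1=0; issue ADD r0<-Add1 | r0:Add1,r1:8,r2:Mul2,r3:0,r4:9,r5:Add2
c9: CDB Mul1=64; stall | r0:Add1,r1:8,r2:Mul2,r3:0,r4:9,r5:Add2
c10: stall | r0:Add1,r1:8,r2:Mul2,r3:0,r4:9,r5:Add2
c11: CDB Add2=8; issue SUB r5<-Add2 | r0:Add1,r1:8,r2:Mul2,r3:0,r4:9,r5:Add2
c12: - | r0:Add1,r1:8,r2:Mul2,r3:0,r4:9,r5:Add2
c13: CDB Mul2=0 | r0:Add1,r1:8,r2:0,r3:0,r4:9,r5:Add2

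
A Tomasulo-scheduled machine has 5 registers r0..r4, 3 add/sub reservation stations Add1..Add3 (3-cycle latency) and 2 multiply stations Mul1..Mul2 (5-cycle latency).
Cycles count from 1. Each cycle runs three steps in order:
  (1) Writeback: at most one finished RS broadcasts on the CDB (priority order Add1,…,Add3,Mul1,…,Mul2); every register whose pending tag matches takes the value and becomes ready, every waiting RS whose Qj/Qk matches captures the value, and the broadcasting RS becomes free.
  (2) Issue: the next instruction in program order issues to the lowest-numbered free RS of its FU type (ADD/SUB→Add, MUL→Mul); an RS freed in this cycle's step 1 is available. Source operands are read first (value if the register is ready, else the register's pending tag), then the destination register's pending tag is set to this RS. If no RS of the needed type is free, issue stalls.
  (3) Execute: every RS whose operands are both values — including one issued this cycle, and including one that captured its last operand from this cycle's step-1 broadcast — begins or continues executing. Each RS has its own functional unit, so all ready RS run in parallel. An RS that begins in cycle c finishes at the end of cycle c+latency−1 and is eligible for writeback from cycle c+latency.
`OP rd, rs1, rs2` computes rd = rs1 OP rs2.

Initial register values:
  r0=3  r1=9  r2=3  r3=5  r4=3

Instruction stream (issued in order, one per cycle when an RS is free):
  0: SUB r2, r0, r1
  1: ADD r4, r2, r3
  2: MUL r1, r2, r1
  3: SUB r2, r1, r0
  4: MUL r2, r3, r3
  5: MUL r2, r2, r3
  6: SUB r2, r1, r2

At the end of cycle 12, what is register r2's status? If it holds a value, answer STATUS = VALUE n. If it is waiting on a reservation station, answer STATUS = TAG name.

c1: issue SUB r2<-Add1 | r0:3,r1:9,r2:Add1,r3:5,r4:3
c2: issue ADD r4<-Add2 | r0:3,r1:9,r2:Add1,r3:5,r4:Add2
c3: issue MUL r1<-Mul1 | r0:3,r1:Mul1,r2:Add1,r3:5,r4:Add2
c4: CDB Add1=-6; issue SUB r2<-Add1 | r0:3,r1:Mul1,r2:Add1,r3:5,r4:Add2
c5: issue MUL r2<-Mul2 | r0:3,r1:Mul1,r2:Mul2,r3:5,r4:Add2
c6: stall | r0:3,r1:Mul1,r2:Mul2,r3:5,r4:Add2
c7: CDB Add2=-1; stall | r0:3,r1:Mul1,r2:Mul2,r3:5,r4:-1
c8: stall | r0:3,r1:Mul1,r2:Mul2,r3:5,r4:-1
c9: CDB Mul1=-54; issue MUL r2<-Mul1 | r0:3,r1:-54,r2:Mul1,r3:5,r4:-1
c10: CDB Mul2=25; issue SUB r2<-Add2 | r0:3,r1:-54,r2:Add2,r3:5,r4:-1
c11: - | r0:3,r1:-54,r2:Add2,r3:5,r4:-1
c12: CDB Add1=-57 | r0:3,r1:-54,r2:Add2,r3:5,r4:-1

STATUS = TAG Add2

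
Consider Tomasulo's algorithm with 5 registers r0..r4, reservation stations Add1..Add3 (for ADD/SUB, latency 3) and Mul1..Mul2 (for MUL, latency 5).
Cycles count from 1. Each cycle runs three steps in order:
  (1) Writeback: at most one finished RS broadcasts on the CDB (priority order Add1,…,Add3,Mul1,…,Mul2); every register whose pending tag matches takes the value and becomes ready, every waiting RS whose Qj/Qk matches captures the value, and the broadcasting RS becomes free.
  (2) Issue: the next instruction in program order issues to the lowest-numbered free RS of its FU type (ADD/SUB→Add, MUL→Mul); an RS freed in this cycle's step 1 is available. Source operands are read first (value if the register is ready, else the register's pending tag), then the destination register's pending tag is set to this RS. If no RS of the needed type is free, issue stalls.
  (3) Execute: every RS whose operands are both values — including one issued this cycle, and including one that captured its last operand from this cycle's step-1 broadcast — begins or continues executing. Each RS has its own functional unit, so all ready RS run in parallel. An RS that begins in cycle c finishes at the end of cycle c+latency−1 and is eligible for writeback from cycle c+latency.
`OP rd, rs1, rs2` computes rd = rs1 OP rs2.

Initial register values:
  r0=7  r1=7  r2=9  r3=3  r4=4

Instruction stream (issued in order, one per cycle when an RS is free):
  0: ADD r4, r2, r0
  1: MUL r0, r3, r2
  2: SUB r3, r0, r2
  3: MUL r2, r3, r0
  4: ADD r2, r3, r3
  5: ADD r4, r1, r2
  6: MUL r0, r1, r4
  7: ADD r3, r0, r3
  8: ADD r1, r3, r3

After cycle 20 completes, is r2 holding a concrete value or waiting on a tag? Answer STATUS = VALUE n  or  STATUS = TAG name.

c1: issue ADD r4<-Add1 | r0:7,r1:7,r2:9,r3:3,r4:Add1
c2: issue MUL r0<-Mul1 | r0:Mul1,r1:7,r2:9,r3:3,r4:Add1
c3: issue SUB r3<-Add2 | r0:Mul1,r1:7,r2:9,r3:Add2,r4:Add1
c4: CDB Add1=16; issue MUL r2<-Mul2 | r0:Mul1,r1:7,r2:Mul2,r3:Add2,r4:16
c5: issue ADD r2<-Add1 | r0:Mul1,r1:7,r2:Add1,r3:Add2,r4:16
c6: issue ADD r4<-Add3 | r0:Mul1,r1:7,r2:Add1,r3:Add2,r4:Add3
c7: CDB Mul1=27; issue MUL r0<-Mul1 | r0:Mul1,r1:7,r2:Add1,r3:Add2,r4:Add3
c8: stall | r0:Mul1,r1:7,r2:Add1,r3:Add2,r4:Add3
c9: stall | r0:Mul1,r1:7,r2:Add1,r3:Add2,r4:Add3
c10: CDB Add2=18; issue ADD r3<-Add2 | r0:Mul1,r1:7,r2:Add1,r3:Add2,r4:Add3
c11: stall | r0:Mul1,r1:7,r2:Add1,r3:Add2,r4:Add3
c12: stall | r0:Mul1,r1:7,r2:Add1,r3:Add2,r4:Add3
c13: CDB Add1=36; issue ADD r1<-Add1 | r0:Mul1,r1:Add1,r2:36,r3:Add2,r4:Add3
c14: - | r0:Mul1,r1:Add1,r2:36,r3:Add2,r4:Add3
c15: CDB Mul2=486 | r0:Mul1,r1:Add1,r2:36,r3:Add2,r4:Add3
c16: CDB Add3=43 | r0:Mul1,r1:Add1,r2:36,r3:Add2,r4:43
c17: - | r0:Mul1,r1:Add1,r2:36,r3:Add2,r4:43
c18: - | r0:Mul1,r1:Add1,r2:36,r3:Add2,r4:43
c19: - | r0:Mul1,r1:Add1,r2:36,r3:Add2,r4:43
c20: - | r0:Mul1,r1:Add1,r2:36,r3:Add2,r4:43

STATUS = VALUE 36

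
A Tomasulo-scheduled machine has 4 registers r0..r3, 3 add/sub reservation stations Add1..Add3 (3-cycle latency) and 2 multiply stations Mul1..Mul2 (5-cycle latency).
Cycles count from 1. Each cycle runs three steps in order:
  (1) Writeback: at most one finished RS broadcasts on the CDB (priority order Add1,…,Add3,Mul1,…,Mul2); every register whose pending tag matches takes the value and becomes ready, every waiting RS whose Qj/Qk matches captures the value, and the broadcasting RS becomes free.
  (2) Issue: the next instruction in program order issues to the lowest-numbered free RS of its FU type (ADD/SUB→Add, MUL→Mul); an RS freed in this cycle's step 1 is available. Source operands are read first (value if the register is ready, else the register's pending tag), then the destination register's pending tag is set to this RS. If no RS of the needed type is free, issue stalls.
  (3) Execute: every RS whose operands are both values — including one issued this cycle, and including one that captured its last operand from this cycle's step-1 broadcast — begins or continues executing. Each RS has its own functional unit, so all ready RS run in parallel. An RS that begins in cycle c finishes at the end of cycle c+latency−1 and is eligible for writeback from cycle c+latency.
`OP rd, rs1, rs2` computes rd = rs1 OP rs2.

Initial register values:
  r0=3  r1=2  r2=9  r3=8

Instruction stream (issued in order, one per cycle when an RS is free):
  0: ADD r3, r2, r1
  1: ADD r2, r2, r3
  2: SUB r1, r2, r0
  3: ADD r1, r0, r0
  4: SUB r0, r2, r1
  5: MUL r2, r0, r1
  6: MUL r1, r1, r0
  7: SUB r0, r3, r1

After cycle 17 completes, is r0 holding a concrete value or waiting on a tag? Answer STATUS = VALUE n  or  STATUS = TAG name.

STATUS = TAG Add2

  c1: issue ADD r3<-Add1  regs: r0:3,r1:2,r2:9,r3:Add1
  c2: issue ADD r2<-Add2  regs: r0:3,r1:2,r2:Add2,r3:Add1
  c3: issue SUB r1<-Add3  regs: r0:3,r1:Add3,r2:Add2,r3:Add1
  c4: CDB Add1=11; issue ADD r1<-Add1  regs: r0:3,r1:Add1,r2:Add2,r3:11
  c5: stall  regs: r0:3,r1:Add1,r2:Add2,r3:11
  c6: stall  regs: r0:3,r1:Add1,r2:Add2,r3:11
  c7: CDB Add1=6; issue SUB r0<-Add1  regs: r0:Add1,r1:6,r2:Add2,r3:11
  c8: CDB Add2=20; issue MUL r2<-Mul1  regs: r0:Add1,r1:6,r2:Mul1,r3:11
  c9: issue MUL r1<-Mul2  regs: r0:Add1,r1:Mul2,r2:Mul1,r3:11
  c10: issue SUB r0<-Add2  regs: r0:Add2,r1:Mul2,r2:Mul1,r3:11
  c11: CDB Add1=14  regs: r0:Add2,r1:Mul2,r2:Mul1,r3:11
  c12: CDB Add3=17  regs: r0:Add2,r1:Mul2,r2:Mul1,r3:11
  c13: -  regs: r0:Add2,r1:Mul2,r2:Mul1,r3:11
  c14: -  regs: r0:Add2,r1:Mul2,r2:Mul1,r3:11
  c15: -  regs: r0:Add2,r1:Mul2,r2:Mul1,r3:11
  c16: CDB Mul1=84  regs: r0:Add2,r1:Mul2,r2:84,r3:11
  c17: CDB Mul2=84  regs: r0:Add2,r1:84,r2:84,r3:11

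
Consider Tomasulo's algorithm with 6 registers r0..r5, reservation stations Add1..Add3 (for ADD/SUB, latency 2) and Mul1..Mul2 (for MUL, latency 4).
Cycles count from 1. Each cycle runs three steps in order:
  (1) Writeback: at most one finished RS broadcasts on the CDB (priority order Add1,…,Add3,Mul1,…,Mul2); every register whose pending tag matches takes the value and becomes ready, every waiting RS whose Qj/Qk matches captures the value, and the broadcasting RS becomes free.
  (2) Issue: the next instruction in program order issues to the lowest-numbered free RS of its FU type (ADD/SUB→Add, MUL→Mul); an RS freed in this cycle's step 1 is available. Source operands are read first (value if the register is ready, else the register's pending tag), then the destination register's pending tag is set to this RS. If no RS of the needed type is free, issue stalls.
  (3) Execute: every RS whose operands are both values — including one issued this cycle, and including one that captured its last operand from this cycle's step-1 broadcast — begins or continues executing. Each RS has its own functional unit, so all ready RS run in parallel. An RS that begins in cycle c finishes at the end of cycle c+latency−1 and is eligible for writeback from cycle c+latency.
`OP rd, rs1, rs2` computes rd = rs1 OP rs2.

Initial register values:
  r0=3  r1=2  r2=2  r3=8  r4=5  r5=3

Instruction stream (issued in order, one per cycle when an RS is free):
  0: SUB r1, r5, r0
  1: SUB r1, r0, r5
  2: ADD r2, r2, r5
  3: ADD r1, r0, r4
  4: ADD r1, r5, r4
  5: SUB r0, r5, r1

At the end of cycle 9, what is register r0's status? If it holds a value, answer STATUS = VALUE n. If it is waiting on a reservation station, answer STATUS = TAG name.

STATUS = VALUE -5

cycle 1: issue SUB r1<-Add1 // r0:3,r1:Add1,r2:2,r3:8,r4:5,r5:3
cycle 2: issue SUB r1<-Add2 // r0:3,r1:Add2,r2:2,r3:8,r4:5,r5:3
cycle 3: CDB Add1=0; issue ADD r2<-Add1 // r0:3,r1:Add2,r2:Add1,r3:8,r4:5,r5:3
cycle 4: CDB Add2=0; issue ADD r1<-Add2 // r0:3,r1:Add2,r2:Add1,r3:8,r4:5,r5:3
cycle 5: CDB Add1=5; issue ADD r1<-Add1 // r0:3,r1:Add1,r2:5,r3:8,r4:5,r5:3
cycle 6: CDB Add2=8; issue SUB r0<-Add2 // r0:Add2,r1:Add1,r2:5,r3:8,r4:5,r5:3
cycle 7: CDB Add1=8 // r0:Add2,r1:8,r2:5,r3:8,r4:5,r5:3
cycle 8: - // r0:Add2,r1:8,r2:5,r3:8,r4:5,r5:3
cycle 9: CDB Add2=-5 // r0:-5,r1:8,r2:5,r3:8,r4:5,r5:3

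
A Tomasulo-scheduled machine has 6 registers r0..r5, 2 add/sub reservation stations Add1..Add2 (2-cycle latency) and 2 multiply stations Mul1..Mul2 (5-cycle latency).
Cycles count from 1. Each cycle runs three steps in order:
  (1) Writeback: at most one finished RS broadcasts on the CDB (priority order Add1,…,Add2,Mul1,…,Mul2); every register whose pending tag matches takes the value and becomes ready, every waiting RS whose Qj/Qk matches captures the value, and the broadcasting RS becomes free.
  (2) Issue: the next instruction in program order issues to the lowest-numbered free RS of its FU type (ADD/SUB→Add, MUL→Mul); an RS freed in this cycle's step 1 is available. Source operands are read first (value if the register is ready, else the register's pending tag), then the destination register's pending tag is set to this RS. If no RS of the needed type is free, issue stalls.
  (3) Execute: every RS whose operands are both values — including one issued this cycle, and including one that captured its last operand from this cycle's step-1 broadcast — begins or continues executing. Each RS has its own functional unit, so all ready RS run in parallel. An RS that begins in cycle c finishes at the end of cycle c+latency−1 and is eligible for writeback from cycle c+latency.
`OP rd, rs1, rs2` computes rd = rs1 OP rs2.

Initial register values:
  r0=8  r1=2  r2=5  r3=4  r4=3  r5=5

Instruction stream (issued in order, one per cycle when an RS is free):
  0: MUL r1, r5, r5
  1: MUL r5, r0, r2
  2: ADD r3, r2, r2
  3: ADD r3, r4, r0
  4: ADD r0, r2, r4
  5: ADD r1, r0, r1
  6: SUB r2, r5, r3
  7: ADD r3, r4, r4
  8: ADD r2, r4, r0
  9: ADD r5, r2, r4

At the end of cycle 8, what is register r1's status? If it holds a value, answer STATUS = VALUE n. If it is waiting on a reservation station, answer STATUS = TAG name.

  c1: issue MUL r1<-Mul1  regs: r0:8,r1:Mul1,r2:5,r3:4,r4:3,r5:5
  c2: issue MUL r5<-Mul2  regs: r0:8,r1:Mul1,r2:5,r3:4,r4:3,r5:Mul2
  c3: issue ADD r3<-Add1  regs: r0:8,r1:Mul1,r2:5,r3:Add1,r4:3,r5:Mul2
  c4: issue ADD r3<-Add2  regs: r0:8,r1:Mul1,r2:5,r3:Add2,r4:3,r5:Mul2
  c5: CDB Add1=10; issue ADD r0<-Add1  regs: r0:Add1,r1:Mul1,r2:5,r3:Add2,r4:3,r5:Mul2
  c6: CDB Add2=11; issue ADD r1<-Add2  regs: r0:Add1,r1:Add2,r2:5,r3:11,r4:3,r5:Mul2
  c7: CDB Add1=8; issue SUB r2<-Add1  regs: r0:8,r1:Add2,r2:Add1,r3:11,r4:3,r5:Mul2
  c8: CDB Mul1=25; stall  regs: r0:8,r1:Add2,r2:Add1,r3:11,r4:3,r5:Mul2

STATUS = TAG Add2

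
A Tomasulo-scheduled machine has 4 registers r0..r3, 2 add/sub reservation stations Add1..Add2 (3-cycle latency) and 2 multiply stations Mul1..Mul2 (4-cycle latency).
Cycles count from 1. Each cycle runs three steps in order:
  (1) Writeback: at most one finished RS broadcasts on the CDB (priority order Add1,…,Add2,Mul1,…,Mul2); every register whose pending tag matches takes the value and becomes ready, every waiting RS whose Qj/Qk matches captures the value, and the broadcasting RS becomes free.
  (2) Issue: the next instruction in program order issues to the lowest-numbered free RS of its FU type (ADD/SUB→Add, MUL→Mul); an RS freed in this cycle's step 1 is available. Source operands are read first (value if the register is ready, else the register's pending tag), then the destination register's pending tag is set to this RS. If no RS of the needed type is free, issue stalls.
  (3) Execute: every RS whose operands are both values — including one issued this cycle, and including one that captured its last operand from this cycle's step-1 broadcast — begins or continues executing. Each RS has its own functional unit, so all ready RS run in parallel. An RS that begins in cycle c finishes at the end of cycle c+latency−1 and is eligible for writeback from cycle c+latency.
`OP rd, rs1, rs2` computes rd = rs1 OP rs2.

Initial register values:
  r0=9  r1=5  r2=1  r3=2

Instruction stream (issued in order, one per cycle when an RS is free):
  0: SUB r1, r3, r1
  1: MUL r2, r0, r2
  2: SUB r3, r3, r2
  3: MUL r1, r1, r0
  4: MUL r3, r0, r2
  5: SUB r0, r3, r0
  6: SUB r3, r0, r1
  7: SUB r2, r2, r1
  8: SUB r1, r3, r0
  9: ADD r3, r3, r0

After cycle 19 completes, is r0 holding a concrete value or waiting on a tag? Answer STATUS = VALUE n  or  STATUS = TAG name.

  c1: issue SUB r1<-Add1  regs: r0:9,r1:Add1,r2:1,r3:2
  c2: issue MUL r2<-Mul1  regs: r0:9,r1:Add1,r2:Mul1,r3:2
  c3: issue SUB r3<-Add2  regs: r0:9,r1:Add1,r2:Mul1,r3:Add2
  c4: CDB Add1=-3; issue MUL r1<-Mul2  regs: r0:9,r1:Mul2,r2:Mul1,r3:Add2
  c5: stall  regs: r0:9,r1:Mul2,r2:Mul1,r3:Add2
  c6: CDB Mul1=9; issue MUL r3<-Mul1  regs: r0:9,r1:Mul2,r2:9,r3:Mul1
  c7: issue SUB r0<-Add1  regs: r0:Add1,r1:Mul2,r2:9,r3:Mul1
  c8: CDB Mul2=-27; stall  regs: r0:Add1,r1:-27,r2:9,r3:Mul1
  c9: CDB Add2=-7; issue SUB r3<-Add2  regs: r0:Add1,r1:-27,r2:9,r3:Add2
  c10: CDB Mul1=81; stall  regs: r0:Add1,r1:-27,r2:9,r3:Add2
  c11: stall  regs: r0:Add1,r1:-27,r2:9,r3:Add2
  c12: stall  regs: r0:Add1,r1:-27,r2:9,r3:Add2
  c13: CDB Add1=72; issue SUB r2<-Add1  regs: r0:72,r1:-27,r2:Add1,r3:Add2
  c14: stall  regs: r0:72,r1:-27,r2:Add1,r3:Add2
  c15: stall  regs: r0:72,r1:-27,r2:Add1,r3:Add2
  c16: CDB Add1=36; issue SUB r1<-Add1  regs: r0:72,r1:Add1,r2:36,r3:Add2
  c17: CDB Add2=99; issue ADD r3<-Add2  regs: r0:72,r1:Add1,r2:36,r3:Add2
  c18: -  regs: r0:72,r1:Add1,r2:36,r3:Add2
  c19: -  regs: r0:72,r1:Add1,r2:36,r3:Add2

STATUS = VALUE 72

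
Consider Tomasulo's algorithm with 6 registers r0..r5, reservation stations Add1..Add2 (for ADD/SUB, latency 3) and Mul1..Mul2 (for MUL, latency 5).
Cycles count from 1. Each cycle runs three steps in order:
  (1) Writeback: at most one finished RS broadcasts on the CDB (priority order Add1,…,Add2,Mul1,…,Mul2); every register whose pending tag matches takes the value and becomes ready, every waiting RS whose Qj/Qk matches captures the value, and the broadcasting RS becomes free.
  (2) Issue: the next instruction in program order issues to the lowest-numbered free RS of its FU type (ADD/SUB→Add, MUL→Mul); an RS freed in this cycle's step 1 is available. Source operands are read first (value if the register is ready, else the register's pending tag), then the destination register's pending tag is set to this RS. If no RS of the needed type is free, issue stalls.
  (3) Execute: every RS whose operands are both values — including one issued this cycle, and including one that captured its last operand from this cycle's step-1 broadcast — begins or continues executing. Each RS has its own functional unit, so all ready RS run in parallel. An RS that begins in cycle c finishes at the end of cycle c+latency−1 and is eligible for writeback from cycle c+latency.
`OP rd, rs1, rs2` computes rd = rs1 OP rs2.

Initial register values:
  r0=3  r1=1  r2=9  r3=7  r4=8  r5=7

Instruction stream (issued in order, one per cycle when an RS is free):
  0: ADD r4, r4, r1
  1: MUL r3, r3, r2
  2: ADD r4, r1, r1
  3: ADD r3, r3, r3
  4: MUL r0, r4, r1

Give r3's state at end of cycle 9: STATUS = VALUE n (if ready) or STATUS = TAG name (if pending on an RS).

STATUS = TAG Add1

  c1: issue ADD r4<-Add1  regs: r0:3,r1:1,r2:9,r3:7,r4:Add1,r5:7
  c2: issue MUL r3<-Mul1  regs: r0:3,r1:1,r2:9,r3:Mul1,r4:Add1,r5:7
  c3: issue ADD r4<-Add2  regs: r0:3,r1:1,r2:9,r3:Mul1,r4:Add2,r5:7
  c4: CDB Add1=9; issue ADD r3<-Add1  regs: r0:3,r1:1,r2:9,r3:Add1,r4:Add2,r5:7
  c5: issue MUL r0<-Mul2  regs: r0:Mul2,r1:1,r2:9,r3:Add1,r4:Add2,r5:7
  c6: CDB Add2=2  regs: r0:Mul2,r1:1,r2:9,r3:Add1,r4:2,r5:7
  c7: CDB Mul1=63  regs: r0:Mul2,r1:1,r2:9,r3:Add1,r4:2,r5:7
  c8: -  regs: r0:Mul2,r1:1,r2:9,r3:Add1,r4:2,r5:7
  c9: -  regs: r0:Mul2,r1:1,r2:9,r3:Add1,r4:2,r5:7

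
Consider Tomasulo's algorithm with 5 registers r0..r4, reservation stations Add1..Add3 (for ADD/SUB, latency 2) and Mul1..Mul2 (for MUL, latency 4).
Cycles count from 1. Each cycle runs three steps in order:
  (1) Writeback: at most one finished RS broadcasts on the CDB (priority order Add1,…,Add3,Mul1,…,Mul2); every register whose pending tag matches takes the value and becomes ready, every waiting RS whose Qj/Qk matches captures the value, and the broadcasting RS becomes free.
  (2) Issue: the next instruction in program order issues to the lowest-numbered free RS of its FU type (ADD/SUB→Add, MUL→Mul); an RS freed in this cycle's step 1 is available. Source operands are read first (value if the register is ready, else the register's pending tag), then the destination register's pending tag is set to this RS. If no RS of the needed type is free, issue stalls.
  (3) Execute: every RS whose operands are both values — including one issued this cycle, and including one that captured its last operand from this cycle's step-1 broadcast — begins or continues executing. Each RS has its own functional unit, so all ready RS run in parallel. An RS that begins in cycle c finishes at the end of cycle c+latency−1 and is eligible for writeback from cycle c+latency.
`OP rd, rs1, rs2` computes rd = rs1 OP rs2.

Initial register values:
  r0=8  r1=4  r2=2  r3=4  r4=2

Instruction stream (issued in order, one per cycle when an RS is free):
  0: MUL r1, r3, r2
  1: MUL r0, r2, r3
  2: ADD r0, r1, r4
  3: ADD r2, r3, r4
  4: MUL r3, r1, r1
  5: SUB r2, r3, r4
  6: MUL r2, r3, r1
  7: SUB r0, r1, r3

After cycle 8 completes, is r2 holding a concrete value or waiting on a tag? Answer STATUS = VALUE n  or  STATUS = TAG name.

STATUS = TAG Mul2

c1: issue MUL r1<-Mul1 | r0:8,r1:Mul1,r2:2,r3:4,r4:2
c2: issue MUL r0<-Mul2 | r0:Mul2,r1:Mul1,r2:2,r3:4,r4:2
c3: issue ADD r0<-Add1 | r0:Add1,r1:Mul1,r2:2,r3:4,r4:2
c4: issue ADD r2<-Add2 | r0:Add1,r1:Mul1,r2:Add2,r3:4,r4:2
c5: CDB Mul1=8; issue MUL r3<-Mul1 | r0:Add1,r1:8,r2:Add2,r3:Mul1,r4:2
c6: CDB Add2=6; issue SUB r2<-Add2 | r0:Add1,r1:8,r2:Add2,r3:Mul1,r4:2
c7: CDB Add1=10; stall | r0:10,r1:8,r2:Add2,r3:Mul1,r4:2
c8: CDB Mul2=8; issue MUL r2<-Mul2 | r0:10,r1:8,r2:Mul2,r3:Mul1,r4:2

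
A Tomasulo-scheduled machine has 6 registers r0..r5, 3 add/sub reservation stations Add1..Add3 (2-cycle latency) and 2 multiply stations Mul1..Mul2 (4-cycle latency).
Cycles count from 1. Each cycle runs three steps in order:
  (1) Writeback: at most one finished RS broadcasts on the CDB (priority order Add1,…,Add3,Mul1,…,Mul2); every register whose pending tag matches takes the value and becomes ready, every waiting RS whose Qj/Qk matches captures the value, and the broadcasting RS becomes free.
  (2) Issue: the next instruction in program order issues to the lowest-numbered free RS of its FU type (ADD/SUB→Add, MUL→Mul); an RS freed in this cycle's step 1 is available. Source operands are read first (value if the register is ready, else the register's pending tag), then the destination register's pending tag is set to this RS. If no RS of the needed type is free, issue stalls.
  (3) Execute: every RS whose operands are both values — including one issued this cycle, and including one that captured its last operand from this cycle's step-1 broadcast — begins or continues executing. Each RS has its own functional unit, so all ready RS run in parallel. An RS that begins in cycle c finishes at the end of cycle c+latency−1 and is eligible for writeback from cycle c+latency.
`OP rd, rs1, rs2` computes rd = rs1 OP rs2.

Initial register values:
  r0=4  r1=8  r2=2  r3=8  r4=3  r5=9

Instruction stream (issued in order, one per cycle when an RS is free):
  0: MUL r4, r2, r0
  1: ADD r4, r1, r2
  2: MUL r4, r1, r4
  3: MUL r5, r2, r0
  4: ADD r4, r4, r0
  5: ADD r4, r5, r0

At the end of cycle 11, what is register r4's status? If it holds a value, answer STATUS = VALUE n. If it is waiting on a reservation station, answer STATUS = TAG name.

cycle 1: issue MUL r4<-Mul1 // r0:4,r1:8,r2:2,r3:8,r4:Mul1,r5:9
cycle 2: issue ADD r4<-Add1 // r0:4,r1:8,r2:2,r3:8,r4:Add1,r5:9
cycle 3: issue MUL r4<-Mul2 // r0:4,r1:8,r2:2,r3:8,r4:Mul2,r5:9
cycle 4: CDB Add1=10; stall // r0:4,r1:8,r2:2,r3:8,r4:Mul2,r5:9
cycle 5: CDB Mul1=8; issue MUL r5<-Mul1 // r0:4,r1:8,r2:2,r3:8,r4:Mul2,r5:Mul1
cycle 6: issue ADD r4<-Add1 // r0:4,r1:8,r2:2,r3:8,r4:Add1,r5:Mul1
cycle 7: issue ADD r4<-Add2 // r0:4,r1:8,r2:2,r3:8,r4:Add2,r5:Mul1
cycle 8: CDB Mul2=80 // r0:4,r1:8,r2:2,r3:8,r4:Add2,r5:Mul1
cycle 9: CDB Mul1=8 // r0:4,r1:8,r2:2,r3:8,r4:Add2,r5:8
cycle 10: CDB Add1=84 // r0:4,r1:8,r2:2,r3:8,r4:Add2,r5:8
cycle 11: CDB Add2=12 // r0:4,r1:8,r2:2,r3:8,r4:12,r5:8

STATUS = VALUE 12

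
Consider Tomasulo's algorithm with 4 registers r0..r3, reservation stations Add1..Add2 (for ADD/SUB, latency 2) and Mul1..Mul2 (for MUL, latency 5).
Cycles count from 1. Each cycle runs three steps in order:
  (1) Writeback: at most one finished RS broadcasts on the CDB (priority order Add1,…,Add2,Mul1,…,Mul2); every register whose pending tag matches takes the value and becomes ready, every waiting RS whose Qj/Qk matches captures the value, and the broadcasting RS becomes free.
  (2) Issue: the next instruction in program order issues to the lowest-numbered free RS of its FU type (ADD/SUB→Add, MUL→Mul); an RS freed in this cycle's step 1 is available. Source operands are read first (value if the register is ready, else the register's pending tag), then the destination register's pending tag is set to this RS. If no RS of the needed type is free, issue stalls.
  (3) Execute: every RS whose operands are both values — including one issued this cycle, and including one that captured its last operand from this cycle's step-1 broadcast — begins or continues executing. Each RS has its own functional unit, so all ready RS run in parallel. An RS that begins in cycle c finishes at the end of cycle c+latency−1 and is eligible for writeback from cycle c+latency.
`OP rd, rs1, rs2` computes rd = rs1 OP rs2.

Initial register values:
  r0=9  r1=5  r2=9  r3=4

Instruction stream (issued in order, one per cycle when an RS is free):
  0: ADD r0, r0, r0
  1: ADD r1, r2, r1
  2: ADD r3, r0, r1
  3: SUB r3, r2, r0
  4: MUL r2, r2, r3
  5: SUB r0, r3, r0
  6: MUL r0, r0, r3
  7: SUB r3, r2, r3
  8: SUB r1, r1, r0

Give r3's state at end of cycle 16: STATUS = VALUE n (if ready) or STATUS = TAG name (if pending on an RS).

STATUS = VALUE -72

  c1: issue ADD r0<-Add1  regs: r0:Add1,r1:5,r2:9,r3:4
  c2: issue ADD r1<-Add2  regs: r0:Add1,r1:Add2,r2:9,r3:4
  c3: CDB Add1=18; issue ADD r3<-Add1  regs: r0:18,r1:Add2,r2:9,r3:Add1
  c4: CDB Add2=14; issue SUB r3<-Add2  regs: r0:18,r1:14,r2:9,r3:Add2
  c5: issue MUL r2<-Mul1  regs: r0:18,r1:14,r2:Mul1,r3:Add2
  c6: CDB Add1=32; issue SUB r0<-Add1  regs: r0:Add1,r1:14,r2:Mul1,r3:Add2
  c7: CDB Add2=-9; issue MUL r0<-Mul2  regs: r0:Mul2,r1:14,r2:Mul1,r3:-9
  c8: issue SUB r3<-Add2  regs: r0:Mul2,r1:14,r2:Mul1,r3:Add2
  c9: CDB Add1=-27; issue SUB r1<-Add1  regs: r0:Mul2,r1:Add1,r2:Mul1,r3:Add2
  c10: -  regs: r0:Mul2,r1:Add1,r2:Mul1,r3:Add2
  c11: -  regs: r0:Mul2,r1:Add1,r2:Mul1,r3:Add2
  c12: CDB Mul1=-81  regs: r0:Mul2,r1:Add1,r2:-81,r3:Add2
  c13: -  regs: r0:Mul2,r1:Add1,r2:-81,r3:Add2
  c14: CDB Add2=-72  regs: r0:Mul2,r1:Add1,r2:-81,r3:-72
  c15: CDB Mul2=243  regs: r0:243,r1:Add1,r2:-81,r3:-72
  c16: -  regs: r0:243,r1:Add1,r2:-81,r3:-72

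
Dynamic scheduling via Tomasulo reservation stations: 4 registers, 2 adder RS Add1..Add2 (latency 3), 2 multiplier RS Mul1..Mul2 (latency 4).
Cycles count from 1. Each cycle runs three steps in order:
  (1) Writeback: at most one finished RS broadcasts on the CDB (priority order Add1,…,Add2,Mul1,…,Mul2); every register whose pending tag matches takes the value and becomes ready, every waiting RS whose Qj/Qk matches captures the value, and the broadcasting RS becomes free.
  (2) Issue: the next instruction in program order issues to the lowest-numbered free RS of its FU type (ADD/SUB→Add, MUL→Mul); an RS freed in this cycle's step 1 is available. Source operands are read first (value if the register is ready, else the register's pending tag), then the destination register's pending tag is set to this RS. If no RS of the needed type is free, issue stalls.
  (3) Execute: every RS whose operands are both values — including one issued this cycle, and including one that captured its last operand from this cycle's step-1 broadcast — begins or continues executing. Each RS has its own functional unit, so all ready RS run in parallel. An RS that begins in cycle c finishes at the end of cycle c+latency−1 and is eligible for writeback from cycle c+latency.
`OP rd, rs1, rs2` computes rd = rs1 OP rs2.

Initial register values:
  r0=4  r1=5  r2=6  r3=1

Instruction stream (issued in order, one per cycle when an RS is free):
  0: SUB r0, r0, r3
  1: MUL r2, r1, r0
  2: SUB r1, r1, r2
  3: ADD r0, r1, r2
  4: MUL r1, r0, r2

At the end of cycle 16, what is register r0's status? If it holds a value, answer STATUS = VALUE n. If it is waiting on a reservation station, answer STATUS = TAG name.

STATUS = VALUE 5

  c1: issue SUB r0<-Add1  regs: r0:Add1,r1:5,r2:6,r3:1
  c2: issue MUL r2<-Mul1  regs: r0:Add1,r1:5,r2:Mul1,r3:1
  c3: issue SUB r1<-Add2  regs: r0:Add1,r1:Add2,r2:Mul1,r3:1
  c4: CDB Add1=3; issue ADD r0<-Add1  regs: r0:Add1,r1:Add2,r2:Mul1,r3:1
  c5: issue MUL r1<-Mul2  regs: r0:Add1,r1:Mul2,r2:Mul1,r3:1
  c6: -  regs: r0:Add1,r1:Mul2,r2:Mul1,r3:1
  c7: -  regs: r0:Add1,r1:Mul2,r2:Mul1,r3:1
  c8: CDB Mul1=15  regs: r0:Add1,r1:Mul2,r2:15,r3:1
  c9: -  regs: r0:Add1,r1:Mul2,r2:15,r3:1
  c10: -  regs: r0:Add1,r1:Mul2,r2:15,r3:1
  c11: CDB Add2=-10  regs: r0:Add1,r1:Mul2,r2:15,r3:1
  c12: -  regs: r0:Add1,r1:Mul2,r2:15,r3:1
  c13: -  regs: r0:Add1,r1:Mul2,r2:15,r3:1
  c14: CDB Add1=5  regs: r0:5,r1:Mul2,r2:15,r3:1
  c15: -  regs: r0:5,r1:Mul2,r2:15,r3:1
  c16: -  regs: r0:5,r1:Mul2,r2:15,r3:1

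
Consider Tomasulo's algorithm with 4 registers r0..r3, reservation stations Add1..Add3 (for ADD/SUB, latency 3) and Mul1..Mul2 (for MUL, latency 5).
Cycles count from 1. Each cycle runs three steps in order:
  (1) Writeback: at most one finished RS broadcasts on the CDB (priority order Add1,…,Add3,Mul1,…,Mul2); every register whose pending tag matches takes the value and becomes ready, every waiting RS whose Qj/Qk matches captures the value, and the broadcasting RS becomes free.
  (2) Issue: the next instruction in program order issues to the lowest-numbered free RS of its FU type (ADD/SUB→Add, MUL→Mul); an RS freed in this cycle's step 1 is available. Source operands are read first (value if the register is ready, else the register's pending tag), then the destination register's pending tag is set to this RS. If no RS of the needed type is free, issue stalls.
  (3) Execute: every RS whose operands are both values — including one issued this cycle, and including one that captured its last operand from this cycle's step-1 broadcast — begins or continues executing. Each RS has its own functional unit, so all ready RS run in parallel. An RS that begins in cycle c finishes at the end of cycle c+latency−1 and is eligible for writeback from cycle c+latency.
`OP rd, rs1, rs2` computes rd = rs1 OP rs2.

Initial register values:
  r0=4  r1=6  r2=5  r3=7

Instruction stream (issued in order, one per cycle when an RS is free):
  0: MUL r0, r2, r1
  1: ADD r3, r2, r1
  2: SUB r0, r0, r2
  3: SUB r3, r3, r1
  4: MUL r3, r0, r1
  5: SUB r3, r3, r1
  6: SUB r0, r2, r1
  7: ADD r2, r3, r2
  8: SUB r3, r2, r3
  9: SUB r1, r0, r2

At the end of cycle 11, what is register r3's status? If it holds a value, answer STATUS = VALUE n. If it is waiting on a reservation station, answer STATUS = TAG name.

STATUS = TAG Add3

cycle 1: issue MUL r0<-Mul1 // r0:Mul1,r1:6,r2:5,r3:7
cycle 2: issue ADD r3<-Add1 // r0:Mul1,r1:6,r2:5,r3:Add1
cycle 3: issue SUB r0<-Add2 // r0:Add2,r1:6,r2:5,r3:Add1
cycle 4: issue SUB r3<-Add3 // r0:Add2,r1:6,r2:5,r3:Add3
cycle 5: CDB Add1=11; issue MUL r3<-Mul2 // r0:Add2,r1:6,r2:5,r3:Mul2
cycle 6: CDB Mul1=30; issue SUB r3<-Add1 // r0:Add2,r1:6,r2:5,r3:Add1
cycle 7: stall // r0:Add2,r1:6,r2:5,r3:Add1
cycle 8: CDB Add3=5; issue SUB r0<-Add3 // r0:Add3,r1:6,r2:5,r3:Add1
cycle 9: CDB Add2=25; issue ADD r2<-Add2 // r0:Add3,r1:6,r2:Add2,r3:Add1
cycle 10: stall // r0:Add3,r1:6,r2:Add2,r3:Add1
cycle 11: CDB Add3=-1; issue SUB r3<-Add3 // r0:-1,r1:6,r2:Add2,r3:Add3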